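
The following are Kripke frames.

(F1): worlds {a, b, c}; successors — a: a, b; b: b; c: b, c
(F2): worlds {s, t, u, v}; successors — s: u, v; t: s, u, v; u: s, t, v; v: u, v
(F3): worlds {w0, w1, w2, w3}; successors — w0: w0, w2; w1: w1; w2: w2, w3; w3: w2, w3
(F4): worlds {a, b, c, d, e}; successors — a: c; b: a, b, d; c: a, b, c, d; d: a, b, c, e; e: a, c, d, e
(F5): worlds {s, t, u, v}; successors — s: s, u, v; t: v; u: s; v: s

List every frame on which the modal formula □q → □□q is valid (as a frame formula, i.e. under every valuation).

Frame correspondent (Sahlqvist): ∀x ∀y ∀z (Rxy ∧ Ryz → Rxz) — i.e. transitivity.
(F1): condition met.
(F2): fails — Ruv and Rvu but not Ruu.
(F3): fails — Rw0w2 and Rw2w3 but not Rw0w3.
(F4): fails — Rde and Red but not Rdd.
(F5): fails — Rtv and Rvs but not Rts.

(F1)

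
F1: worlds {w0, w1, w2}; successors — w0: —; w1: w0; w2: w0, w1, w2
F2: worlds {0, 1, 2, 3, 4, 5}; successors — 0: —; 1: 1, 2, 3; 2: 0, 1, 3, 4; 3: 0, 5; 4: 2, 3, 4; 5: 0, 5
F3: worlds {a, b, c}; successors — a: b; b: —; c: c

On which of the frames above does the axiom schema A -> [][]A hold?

F3

The schema corresponds to a generalized confluence (Geach) condition: forall x forall z (x R^2 z -> exists w (x = w & z = w)).
F1: fails — w2R²w0 but w2 ≠ w0.
F2: fails — 1R²0 but 1 ≠ 0.
F3: holds.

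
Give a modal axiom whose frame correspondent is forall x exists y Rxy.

□p → ◇p

A defining formula is □p → ◇p (the D axiom).
Suppose □p→◇p is valid. At any x set V(p)=W. Then □p at x, so ◇p at x, so x has a successor.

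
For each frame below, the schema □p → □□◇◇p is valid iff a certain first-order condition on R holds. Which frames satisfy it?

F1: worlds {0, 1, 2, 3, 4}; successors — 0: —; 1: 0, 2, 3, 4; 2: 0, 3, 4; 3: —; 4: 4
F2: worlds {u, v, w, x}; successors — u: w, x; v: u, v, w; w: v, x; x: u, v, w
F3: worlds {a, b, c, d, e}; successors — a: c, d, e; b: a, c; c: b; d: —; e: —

F2

This is the axiom for a generalized confluence (Geach) condition; its first-order frame correspondent is ∀x ∀z (xR²z → ∃w (xRw ∧ zR²w)).
F1: fails — 1R²0 but no w with 1Rw and 0R²w.
F2: condition met.
F3: fails — bR²d but no w with bRw and dR²w.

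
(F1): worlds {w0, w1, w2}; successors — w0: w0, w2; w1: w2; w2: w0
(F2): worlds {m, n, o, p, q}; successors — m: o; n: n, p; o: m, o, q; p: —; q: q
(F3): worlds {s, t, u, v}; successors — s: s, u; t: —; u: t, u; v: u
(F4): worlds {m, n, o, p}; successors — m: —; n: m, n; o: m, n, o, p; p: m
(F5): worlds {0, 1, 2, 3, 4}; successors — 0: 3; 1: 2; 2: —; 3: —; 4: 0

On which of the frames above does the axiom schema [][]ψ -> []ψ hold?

This is the axiom for density; its first-order frame correspondent is forall x forall y (Rxy -> exists z (Rxz & Rzy)).
(F1): fails — Rw1w2 but no z with Rw1z and Rzw2.
(F2): holds.
(F3): holds.
(F4): fails — Rpm but no z with Rpz and Rzm.
(F5): fails — R12 but no z with R1z and Rz2.
Valid on: (F2), (F3).

(F2), (F3)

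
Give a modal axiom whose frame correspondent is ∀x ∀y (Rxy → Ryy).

The condition is shift-reflexivity. The T□ schema □(□p → p) defines it.
Suppose □(□p→p) is valid. Take Rxy and set V(p)={w : Ryw}. Then at y, □p holds; since □(□p→p) at x, □p→p at y, so p at y, i.e. Ryy.

□(□p → p)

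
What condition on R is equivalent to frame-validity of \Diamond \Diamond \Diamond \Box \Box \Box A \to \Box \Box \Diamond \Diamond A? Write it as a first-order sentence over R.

\forall x \forall y \forall z ((x R^3 y \wedge x R^2 z) \to \exists w (y R^3 w \wedge z R^2 w))

This is a Sahlqvist (Geach-type) schema ◇^3□^3A → □^2◇^2A.
Minimal-valuation argument: fix x; take any y with xR^3y and any z with xR^2z. Set V(A) to the set of worlds R-reachable from y in exactly 3 steps. Then □^3A holds at y, so the antecedent holds at x; validity forces ◇^2A at z, giving a w with zR^2w and yR^3w.
First-order correspondent: \forall x \forall y \forall z ((x R^3 y \wedge x R^2 z) \to \exists w (y R^3 w \wedge z R^2 w)).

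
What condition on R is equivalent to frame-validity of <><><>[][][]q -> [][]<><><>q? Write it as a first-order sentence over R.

This is a Sahlqvist (Geach-type) schema ◇^3□^3q → □^2◇^3q.
Minimal-valuation argument: fix x; take any y with xR^3y and any z with xR^2z. Set V(q) to the set of worlds R-reachable from y in exactly 3 steps. Then □^3q holds at y, so the antecedent holds at x; validity forces ◇^3q at z, giving a w with zR^3w and yR^3w.
First-order correspondent: forall x forall y forall z ((x R^3 y & x R^2 z) -> exists w (y R^3 w & z R^3 w)).

forall x forall y forall z ((x R^3 y & x R^2 z) -> exists w (y R^3 w & z R^3 w))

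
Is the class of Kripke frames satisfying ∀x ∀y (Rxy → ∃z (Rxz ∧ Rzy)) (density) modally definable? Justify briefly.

This is a Sahlqvist condition; the C4 axiom □□p → □p defines it.
Suppose □□p→□p is valid. Take Rxy and set V(p)={w : xR²w}. Then □□p at x, so □p at x, so p at y, i.e. ∃z(Rxz∧Rzy).

Yes, by □□p → □p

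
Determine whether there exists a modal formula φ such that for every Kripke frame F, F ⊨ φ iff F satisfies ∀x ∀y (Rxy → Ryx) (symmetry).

Yes: it is symmetry, defined by the B schema q → □◇q.

Definable; q → □◇q defines it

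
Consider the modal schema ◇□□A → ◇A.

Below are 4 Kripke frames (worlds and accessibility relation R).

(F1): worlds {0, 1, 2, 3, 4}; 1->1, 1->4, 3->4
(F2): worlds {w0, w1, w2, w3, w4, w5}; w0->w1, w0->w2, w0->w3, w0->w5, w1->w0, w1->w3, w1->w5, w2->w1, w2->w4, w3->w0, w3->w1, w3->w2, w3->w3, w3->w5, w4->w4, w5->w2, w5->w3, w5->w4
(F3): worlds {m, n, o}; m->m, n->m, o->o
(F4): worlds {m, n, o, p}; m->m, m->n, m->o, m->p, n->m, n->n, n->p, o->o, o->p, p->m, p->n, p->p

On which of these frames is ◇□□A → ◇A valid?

(F2), (F3), (F4)

The schema corresponds to a generalized confluence (Geach) condition: ∀x ∀y (xRy → ∃w (yR²w ∧ xRw)).
(F1): fails — 1R4 but no w with 4R²w and 1Rw.
(F2): satisfies the condition.
(F3): satisfies the condition.
(F4): satisfies the condition.
Valid on: (F2), (F3), (F4).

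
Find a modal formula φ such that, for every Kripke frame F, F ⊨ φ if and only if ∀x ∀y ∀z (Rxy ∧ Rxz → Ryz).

A defining formula is ◇r → □◇r (the 5 axiom).
Suppose ◇r→□◇r is valid. Take Rxy, Rxz and set V(r)={y}. Then ◇r at x, so □◇r at x, so ◇r at z, so some w with Rzw has r; w=y, i.e. Rzy. By symmetry of the argument, Ryz.

◇r → □◇r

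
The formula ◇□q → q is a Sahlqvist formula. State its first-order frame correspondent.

Symmetry

This is frame-equivalent to q → □◇q (substitute ¬q for q and contrapose).
Suppose q→□◇q is valid. Take Rxy and set V(q)={x}. Then q at x, so □◇q at x, so ◇q at y, so some z with Ryz has q; z=x, i.e. Ryx.
Conversely, any frame satisfying ∀x ∀y (Rxy → Ryx) validates the schema.
So the correspondent is symmetry.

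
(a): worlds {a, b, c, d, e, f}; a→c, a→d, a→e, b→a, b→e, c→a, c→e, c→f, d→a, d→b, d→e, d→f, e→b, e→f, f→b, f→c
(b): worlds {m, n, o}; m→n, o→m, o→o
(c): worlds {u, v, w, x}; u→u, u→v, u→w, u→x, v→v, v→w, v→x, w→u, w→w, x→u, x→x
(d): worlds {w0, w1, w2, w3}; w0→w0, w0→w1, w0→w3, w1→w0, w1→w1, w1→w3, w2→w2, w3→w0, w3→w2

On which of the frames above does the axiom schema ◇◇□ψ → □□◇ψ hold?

(c)

The schema corresponds to a generalized confluence (Geach) condition: ∀x ∀y ∀z ((xR²y ∧ xR²z) → ∃w (yRw ∧ zRw)).
(a): fails — aR²a, aR²e but no w with aRw and eRw.
(b): fails — oR²m, oR²n but no w with mRw and nRw.
(c): holds.
(d): fails — w0R²w0, w0R²w2 but no w with w0Rw and w2Rw.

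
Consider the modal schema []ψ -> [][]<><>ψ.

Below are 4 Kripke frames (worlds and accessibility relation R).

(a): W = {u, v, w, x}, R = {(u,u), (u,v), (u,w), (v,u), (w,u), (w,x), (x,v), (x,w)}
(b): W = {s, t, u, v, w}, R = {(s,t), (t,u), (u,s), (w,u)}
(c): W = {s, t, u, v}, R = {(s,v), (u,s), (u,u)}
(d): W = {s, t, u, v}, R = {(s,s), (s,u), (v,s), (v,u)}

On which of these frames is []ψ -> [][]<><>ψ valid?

Frame correspondent (Sahlqvist): forall x forall z (x R^2 z -> exists w (xRw & z R^2 w)) — i.e. a generalized confluence (Geach) condition.
(a): fails — xR²x but no t with xRt and xR²t.
(b): satisfies the condition.
(c): fails — uR²s but no w with uRw and sR²w.
(d): fails — sR²u but no w with sRw and uR²w.

(b)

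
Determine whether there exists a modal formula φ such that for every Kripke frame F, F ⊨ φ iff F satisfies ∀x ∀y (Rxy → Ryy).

The condition is shift-reflexivity. A defining modal formula is □(□p → p).
Suppose □(□p→p) is valid. Take Rxy and set V(p)={w : Ryw}. Then at y, □p holds; since □(□p→p) at x, □p→p at y, so p at y, i.e. Ryy.

Yes — defined by □(□p → p)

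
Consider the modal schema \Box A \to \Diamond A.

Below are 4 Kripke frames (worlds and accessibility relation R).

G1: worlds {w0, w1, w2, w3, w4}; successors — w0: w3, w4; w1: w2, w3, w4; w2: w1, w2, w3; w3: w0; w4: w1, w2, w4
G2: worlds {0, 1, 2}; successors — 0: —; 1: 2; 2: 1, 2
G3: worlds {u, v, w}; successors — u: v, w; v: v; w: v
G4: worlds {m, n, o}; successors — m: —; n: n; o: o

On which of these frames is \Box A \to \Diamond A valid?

G1, G3

This is the axiom for seriality; its first-order frame correspondent is \forall x \exists y Rxy.
G1: satisfies the condition.
G2: fails — world 0 has no successor.
G3: satisfies the condition.
G4: fails — world m has no successor.
Valid on: G1, G3.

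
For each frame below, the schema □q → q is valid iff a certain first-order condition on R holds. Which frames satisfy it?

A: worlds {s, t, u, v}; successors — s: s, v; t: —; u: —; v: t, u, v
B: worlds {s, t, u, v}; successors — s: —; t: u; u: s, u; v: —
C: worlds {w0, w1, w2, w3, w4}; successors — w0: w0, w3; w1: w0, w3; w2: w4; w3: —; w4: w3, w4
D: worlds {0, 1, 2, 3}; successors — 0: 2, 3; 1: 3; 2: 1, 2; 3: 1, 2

Frame correspondent (Sahlqvist): ∀x Rxx — i.e. reflexivity.
A: fails — world t does not see itself.
B: fails — world s does not see itself.
C: fails — world w1 does not see itself.
D: fails — world 0 does not see itself.

none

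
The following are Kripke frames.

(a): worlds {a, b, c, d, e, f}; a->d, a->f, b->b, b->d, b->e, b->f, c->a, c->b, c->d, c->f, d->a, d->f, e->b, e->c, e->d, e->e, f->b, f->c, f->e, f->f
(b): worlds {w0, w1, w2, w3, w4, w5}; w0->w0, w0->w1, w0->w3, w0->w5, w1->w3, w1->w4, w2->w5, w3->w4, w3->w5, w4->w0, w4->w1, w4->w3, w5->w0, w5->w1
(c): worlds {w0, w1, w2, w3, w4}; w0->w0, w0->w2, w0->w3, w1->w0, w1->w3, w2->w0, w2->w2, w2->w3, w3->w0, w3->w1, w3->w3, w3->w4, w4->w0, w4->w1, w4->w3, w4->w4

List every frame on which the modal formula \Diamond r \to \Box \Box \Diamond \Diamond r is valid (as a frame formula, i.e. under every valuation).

Frame correspondent (Sahlqvist): \forall x \forall y \forall z ((xRy \wedge x R^2 z) \to \exists w (y = w \wedge z R^2 w)) — i.e. a generalized confluence (Geach) condition.
(a): fails — aRd, aR²a but no w with d=w and aR²w.
(b): fails — w0Rw5, w0R²w3 but no w with w5=w and w3R²w.
(c): holds.

(c)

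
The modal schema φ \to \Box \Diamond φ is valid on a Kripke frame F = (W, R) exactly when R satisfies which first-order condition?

symmetry

This schema is the B axiom.
Its frame correspondent is symmetry — \forall x \forall y (Rxy \to Ryx).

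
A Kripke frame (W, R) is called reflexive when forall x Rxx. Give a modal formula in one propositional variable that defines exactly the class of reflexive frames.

This is reflexivity; the standard corresponding axiom is T: □r → r.
Suppose □r→r is valid. At any x set V(r)={w : Rxw}. Then □r holds at x, so r holds at x, i.e. Rxx.

□r → r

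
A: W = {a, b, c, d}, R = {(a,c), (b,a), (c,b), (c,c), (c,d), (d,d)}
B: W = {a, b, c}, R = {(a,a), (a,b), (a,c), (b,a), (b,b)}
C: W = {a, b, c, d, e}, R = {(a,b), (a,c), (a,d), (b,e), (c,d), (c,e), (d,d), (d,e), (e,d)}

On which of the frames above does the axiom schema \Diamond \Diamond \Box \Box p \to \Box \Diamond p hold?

This is the axiom for a generalized confluence (Geach) condition; its first-order frame correspondent is \forall x \forall y \forall z ((x R^2 y \wedge xRz) \to \exists w (y R^2 w \wedge zRw)).
A: fails — cR²a, cRb but no w with aR²w and bRw.
B: fails — aR²a, aRc but no w with aR²w and cRw.
C: ✓.

C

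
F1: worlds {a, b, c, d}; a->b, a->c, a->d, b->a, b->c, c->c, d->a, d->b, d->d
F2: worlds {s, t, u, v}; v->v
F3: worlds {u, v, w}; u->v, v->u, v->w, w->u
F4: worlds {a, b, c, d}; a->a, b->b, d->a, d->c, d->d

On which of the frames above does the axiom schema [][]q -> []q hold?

F2, F4

Frame correspondent (Sahlqvist): forall x forall y (Rxy -> exists z (Rxz & Rzy)) — i.e. density.
F1: fails — Rba but no z with Rbz and Rza.
F2: holds.
F3: fails — Ruv but no z with Ruz and Rzv.
F4: holds.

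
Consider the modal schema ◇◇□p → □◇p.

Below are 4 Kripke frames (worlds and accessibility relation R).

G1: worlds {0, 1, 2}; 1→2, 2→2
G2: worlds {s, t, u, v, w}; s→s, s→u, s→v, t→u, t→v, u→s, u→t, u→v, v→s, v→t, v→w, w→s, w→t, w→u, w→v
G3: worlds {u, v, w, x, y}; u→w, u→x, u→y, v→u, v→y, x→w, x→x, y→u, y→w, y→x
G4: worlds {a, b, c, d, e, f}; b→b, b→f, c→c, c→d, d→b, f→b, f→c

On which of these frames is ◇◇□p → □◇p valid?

G1

The schema corresponds to a generalized confluence (Geach) condition: ∀x ∀y ∀z ((xR²y ∧ xRz) → ∃w (yRw ∧ zRw)).
G1: holds.
G2: fails — sR²t, sRv but no w* with tRw* and vRw*.
G3: fails — uR²u, uRw but no t with uRt and wRt.
G4: fails — bR²c, bRb but no w with cRw and bRw.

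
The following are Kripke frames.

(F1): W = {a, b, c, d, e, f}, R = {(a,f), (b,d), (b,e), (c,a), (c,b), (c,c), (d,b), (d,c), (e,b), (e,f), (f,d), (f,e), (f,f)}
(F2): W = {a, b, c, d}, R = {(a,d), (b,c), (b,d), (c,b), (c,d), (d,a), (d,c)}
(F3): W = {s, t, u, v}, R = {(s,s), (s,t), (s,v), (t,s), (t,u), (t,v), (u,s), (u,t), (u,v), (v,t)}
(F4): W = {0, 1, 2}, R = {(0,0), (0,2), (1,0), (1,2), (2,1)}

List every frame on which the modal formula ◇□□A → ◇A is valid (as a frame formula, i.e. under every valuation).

(F2), (F3), (F4)

This is the axiom for a generalized confluence (Geach) condition; its first-order frame correspondent is ∀x ∀y (xRy → ∃w (yR²w ∧ xRw)).
(F1): fails — cRa but no w with aR²w and cRw.
(F2): ✓.
(F3): ✓.
(F4): ✓.
Valid on: (F2), (F3), (F4).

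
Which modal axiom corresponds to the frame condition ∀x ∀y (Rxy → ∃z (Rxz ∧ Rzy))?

A defining formula is □□p → □p (the C4 axiom).
Suppose □□p→□p is valid. Take Rxy and set V(p)={w : xR²w}. Then □□p at x, so □p at x, so p at y, i.e. ∃z(Rxz∧Rzy).

□□p → □p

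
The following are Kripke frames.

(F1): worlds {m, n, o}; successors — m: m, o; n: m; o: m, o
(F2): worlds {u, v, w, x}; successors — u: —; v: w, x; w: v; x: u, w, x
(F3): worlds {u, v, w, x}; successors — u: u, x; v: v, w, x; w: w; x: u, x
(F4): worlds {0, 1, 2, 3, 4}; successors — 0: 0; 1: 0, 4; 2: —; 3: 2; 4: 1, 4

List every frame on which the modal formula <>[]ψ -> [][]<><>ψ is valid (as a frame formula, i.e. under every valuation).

Frame correspondent (Sahlqvist): forall x forall y forall z ((xRy & x R^2 z) -> exists w (yRw & z R^2 w)) — i.e. a generalized confluence (Geach) condition.
(F1): holds.
(F2): fails — vRw, vR²u but no t with wRt and uR²t.
(F3): fails — vRw, vR²u but no t with wRt and uR²t.
(F4): fails — 1R4, 1R²0 but no w with 4Rw and 0R²w.
Valid on: (F1).

(F1)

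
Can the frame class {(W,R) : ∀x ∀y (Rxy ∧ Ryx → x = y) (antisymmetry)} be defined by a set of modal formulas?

Not modally definable

Any modally definable frame class is closed under surjective bounded morphisms.
The 6-cycle (worlds s,t,u,v,w,x with s→t→u→v→w→x→s) is antisymmetric. Sending even-indexed worlds to • and odd-indexed worlds to ∘ is a surjective bounded morphism onto the two-world frame with •↔∘, which is not antisymmetric.
Hence antisymmetry is not modally definable.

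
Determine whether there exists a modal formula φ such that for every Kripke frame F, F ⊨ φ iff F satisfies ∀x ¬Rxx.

No

Any modally definable frame class is closed under surjective bounded morphisms.
The 4-cycle (worlds w0,w1,w2,w3 with w0→w1→w2→w3→w0) is irreflexive, and the map sending every world to a single reflexive point • is a surjective bounded morphism (forth: every edge maps to (•,•); back: every world has a successor). So any modal formula valid on the 4-cycle is also valid on the reflexive point, which is not irreflexive.
So the class is not modally definable.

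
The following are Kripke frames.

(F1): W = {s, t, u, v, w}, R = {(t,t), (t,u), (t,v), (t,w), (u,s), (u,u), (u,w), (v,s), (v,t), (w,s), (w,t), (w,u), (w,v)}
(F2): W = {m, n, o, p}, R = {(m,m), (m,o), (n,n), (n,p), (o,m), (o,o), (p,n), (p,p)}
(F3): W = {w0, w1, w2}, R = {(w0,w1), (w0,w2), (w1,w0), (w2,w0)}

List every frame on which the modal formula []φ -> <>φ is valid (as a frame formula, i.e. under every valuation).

This is the axiom for seriality; its first-order frame correspondent is forall x exists y Rxy.
(F1): fails — world s has no successor.
(F2): condition met.
(F3): condition met.

(F2), (F3)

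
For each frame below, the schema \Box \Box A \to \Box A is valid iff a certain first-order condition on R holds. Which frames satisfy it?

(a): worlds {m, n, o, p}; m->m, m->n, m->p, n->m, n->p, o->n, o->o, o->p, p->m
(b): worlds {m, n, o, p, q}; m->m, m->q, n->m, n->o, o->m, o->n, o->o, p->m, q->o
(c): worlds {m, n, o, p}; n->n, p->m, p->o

(a), (b)

This is the axiom for density; its first-order frame correspondent is \forall x \forall y (Rxy \to \exists z (Rxz \wedge Rzy)).
(a): satisfies the condition.
(b): satisfies the condition.
(c): fails — Rpm but no z with Rpz and Rzm.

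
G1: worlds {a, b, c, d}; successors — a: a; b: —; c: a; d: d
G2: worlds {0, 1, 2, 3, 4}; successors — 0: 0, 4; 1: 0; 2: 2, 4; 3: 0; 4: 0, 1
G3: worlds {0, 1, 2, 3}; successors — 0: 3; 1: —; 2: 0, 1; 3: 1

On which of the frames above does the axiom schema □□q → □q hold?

The schema corresponds to density: ∀x ∀y (Rxy → ∃z (Rxz ∧ Rzy)).
G1: satisfies the condition.
G2: fails — R41 but no z with R4z and Rz1.
G3: fails — R20 but no z with R2z and Rz0.

G1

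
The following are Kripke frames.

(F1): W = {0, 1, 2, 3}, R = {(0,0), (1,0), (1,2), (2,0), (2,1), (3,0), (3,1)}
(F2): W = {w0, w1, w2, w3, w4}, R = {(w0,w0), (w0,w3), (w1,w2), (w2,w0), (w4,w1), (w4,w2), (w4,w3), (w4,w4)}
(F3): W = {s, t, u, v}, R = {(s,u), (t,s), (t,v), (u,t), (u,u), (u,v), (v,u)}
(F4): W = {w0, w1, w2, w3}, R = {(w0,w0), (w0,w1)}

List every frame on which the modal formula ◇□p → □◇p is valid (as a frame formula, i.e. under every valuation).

(F1)

Frame correspondent (Sahlqvist): ∀x ∀y ∀z (Rxy ∧ Rxz → ∃w (Ryw ∧ Rzw)) — i.e. convergence.
(F1): ✓.
(F2): fails — Rw0w0 and Rw0w3 but w0 and w3 have no common successor.
(F3): fails — Ruv and Rut but v and t have no common successor.
(F4): fails — Rw0w1 and Rw0w1 but w1 and w1 have no common successor.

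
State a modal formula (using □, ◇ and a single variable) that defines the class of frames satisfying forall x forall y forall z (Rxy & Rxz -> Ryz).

This is the Euclidean property; the standard corresponding axiom is 5: ◇p → □◇p.
Suppose ◇p→□◇p is valid. Take Rxy, Rxz and set V(p)={y}. Then ◇p at x, so □◇p at x, so ◇p at z, so some w with Rzw has p; w=y, i.e. Rzy. By symmetry of the argument, Ryz.

◇p → □◇p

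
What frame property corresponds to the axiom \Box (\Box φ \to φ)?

shift-reflexivity

Suppose □(□φ→φ) is valid. Take Rxy and set V(φ)={w : Ryw}. Then at y, □φ holds; since □(□φ→φ) at x, □φ→φ at y, so φ at y, i.e. Ryy.
Conversely, on a frame with shift-reflexivity the schema holds at every world under every valuation.
So the correspondent is shift-reflexivity.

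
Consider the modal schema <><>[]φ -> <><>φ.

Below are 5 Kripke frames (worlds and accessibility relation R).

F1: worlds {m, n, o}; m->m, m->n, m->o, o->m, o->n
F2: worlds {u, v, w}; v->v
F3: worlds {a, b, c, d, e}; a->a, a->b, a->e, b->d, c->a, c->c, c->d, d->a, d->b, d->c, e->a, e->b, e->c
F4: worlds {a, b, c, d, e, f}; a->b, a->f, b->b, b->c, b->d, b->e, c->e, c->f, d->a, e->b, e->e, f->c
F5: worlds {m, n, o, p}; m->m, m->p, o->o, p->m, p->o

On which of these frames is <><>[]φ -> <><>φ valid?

F2, F5

The schema corresponds to a generalized confluence (Geach) condition: forall x forall y (x R^2 y -> exists w (yRw & x R^2 w)).
F1: fails — mR²n but no w with nRw and mR²w.
F2: satisfies the condition.
F3: fails — bR²b but no w with bRw and bR²w.
F4: fails — aR²d but no w with dRw and aR²w.
F5: satisfies the condition.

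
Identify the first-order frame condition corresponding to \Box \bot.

This schema is the Ver axiom.
Its frame correspondent is emptiness of R — \forall x \forall y \neg Rxy.

Emptiness of R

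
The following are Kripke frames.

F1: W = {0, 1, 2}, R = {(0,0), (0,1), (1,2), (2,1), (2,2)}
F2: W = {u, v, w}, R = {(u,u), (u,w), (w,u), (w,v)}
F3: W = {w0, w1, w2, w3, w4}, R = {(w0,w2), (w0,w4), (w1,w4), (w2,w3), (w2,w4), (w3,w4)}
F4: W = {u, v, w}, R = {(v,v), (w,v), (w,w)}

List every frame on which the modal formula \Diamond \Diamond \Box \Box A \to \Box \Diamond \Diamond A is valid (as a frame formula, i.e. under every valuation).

The schema corresponds to a generalized confluence (Geach) condition: \forall x \forall y \forall z ((x R^2 y \wedge xRz) \to \exists w (y R^2 w \wedge z R^2 w)).
F1: condition met.
F2: fails — uR²v, uRu but no t with vR²t and uR²t.
F3: fails — w0R²w3, w0Rw2 but no w with w3R²w and w2R²w.
F4: condition met.

F1, F4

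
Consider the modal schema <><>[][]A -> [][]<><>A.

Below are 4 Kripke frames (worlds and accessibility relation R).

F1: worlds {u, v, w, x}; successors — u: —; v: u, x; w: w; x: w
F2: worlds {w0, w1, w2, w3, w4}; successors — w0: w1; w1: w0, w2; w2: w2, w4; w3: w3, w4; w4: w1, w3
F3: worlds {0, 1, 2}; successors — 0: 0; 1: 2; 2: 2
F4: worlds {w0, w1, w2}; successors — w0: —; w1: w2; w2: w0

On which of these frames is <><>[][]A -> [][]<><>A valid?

Frame correspondent (Sahlqvist): forall x forall y forall z ((x R^2 y & x R^2 z) -> exists w (y R^2 w & z R^2 w)) — i.e. a generalized confluence (Geach) condition.
F1: holds.
F2: fails — w4R²w0, w4R²w3 but no w with w0R²w and w3R²w.
F3: holds.
F4: fails — w1R²w0, w1R²w0 but no w with w0R²w and w0R²w.

F1, F3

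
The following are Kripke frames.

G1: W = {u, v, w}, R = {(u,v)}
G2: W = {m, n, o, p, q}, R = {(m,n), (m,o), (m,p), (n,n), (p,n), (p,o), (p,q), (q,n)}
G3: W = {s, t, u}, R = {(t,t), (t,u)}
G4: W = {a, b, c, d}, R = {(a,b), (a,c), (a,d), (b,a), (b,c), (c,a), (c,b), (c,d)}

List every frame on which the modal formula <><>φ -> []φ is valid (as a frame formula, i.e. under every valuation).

Frame correspondent (Sahlqvist): forall x forall y forall z ((x R^2 y & xRz) -> exists w (y = w & z = w)) — i.e. a generalized confluence (Geach) condition.
G1: condition met.
G2: fails — mR²n, mRo but n ≠ o.
G3: fails — tR²t, tRu but t ≠ u.
G4: fails — aR²a, aRb but a ≠ b.
Valid on: G1.

G1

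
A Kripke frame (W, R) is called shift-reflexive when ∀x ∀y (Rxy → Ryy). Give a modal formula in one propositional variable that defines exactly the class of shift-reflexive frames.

□(□p → p)

The condition is shift-reflexivity. The T□ schema □(□p → p) defines it.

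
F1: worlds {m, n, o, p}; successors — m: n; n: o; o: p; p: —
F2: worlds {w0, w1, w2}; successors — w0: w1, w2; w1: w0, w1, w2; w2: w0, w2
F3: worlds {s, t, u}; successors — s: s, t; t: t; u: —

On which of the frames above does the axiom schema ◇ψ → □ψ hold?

F1

The schema corresponds to partial functionality: ∀x ∀y ∀z (Rxy ∧ Rxz → y = z).
F1: satisfies the condition.
F2: fails — w0 sees both w1 and w2.
F3: fails — s sees both s and t.
Valid on: F1.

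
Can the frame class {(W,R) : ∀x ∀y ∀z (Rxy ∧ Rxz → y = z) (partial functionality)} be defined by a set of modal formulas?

The condition is partial functionality. A defining modal formula is ◇q → □q.

Yes — defined by ◇q → □q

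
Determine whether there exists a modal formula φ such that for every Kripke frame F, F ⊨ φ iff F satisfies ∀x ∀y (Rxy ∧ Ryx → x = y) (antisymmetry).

Modal frame validity is preserved under surjective bounded morphisms.
The 4-cycle (worlds s,t,u,v with s→t→u→v→s) is antisymmetric. Sending even-indexed worlds to s and odd-indexed worlds to t is a surjective bounded morphism onto the two-world frame with s↔t, which is not antisymmetric.
Hence antisymmetry is not modally definable.

Not definable by any modal formula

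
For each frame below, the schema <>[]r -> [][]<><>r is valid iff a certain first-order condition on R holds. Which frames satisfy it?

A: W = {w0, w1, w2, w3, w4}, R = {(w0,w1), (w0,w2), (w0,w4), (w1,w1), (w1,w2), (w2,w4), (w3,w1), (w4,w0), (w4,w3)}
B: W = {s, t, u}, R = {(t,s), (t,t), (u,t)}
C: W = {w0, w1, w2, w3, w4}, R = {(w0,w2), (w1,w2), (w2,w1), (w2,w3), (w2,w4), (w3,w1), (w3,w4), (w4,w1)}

none

The schema corresponds to a generalized confluence (Geach) condition: forall x forall y forall z ((xRy & x R^2 z) -> exists w (yRw & z R^2 w)).
A: fails — w0Rw1, w0R²w2 but no w with w1Rw and w2R²w.
B: fails — tRs, tR²s but no w with sRw and sR²w.
C: fails — w0Rw2, w0R²w4 but no w with w2Rw and w4R²w.
Valid on no frame.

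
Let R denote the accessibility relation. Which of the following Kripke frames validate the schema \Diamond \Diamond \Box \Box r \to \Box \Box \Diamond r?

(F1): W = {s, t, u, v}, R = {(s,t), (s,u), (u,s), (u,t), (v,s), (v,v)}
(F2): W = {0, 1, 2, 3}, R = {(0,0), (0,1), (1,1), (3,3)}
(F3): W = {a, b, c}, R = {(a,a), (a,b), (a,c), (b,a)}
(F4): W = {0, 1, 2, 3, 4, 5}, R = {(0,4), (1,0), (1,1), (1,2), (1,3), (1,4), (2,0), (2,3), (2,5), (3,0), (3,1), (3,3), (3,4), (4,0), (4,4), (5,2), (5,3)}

Frame correspondent (Sahlqvist): \forall x \forall y \forall z ((x R^2 y \wedge x R^2 z) \to \exists w (y R^2 w \wedge zRw)) — i.e. a generalized confluence (Geach) condition.
(F1): fails — sR²s, sR²t but no w with sR²w and tRw.
(F2): holds.
(F3): fails — aR²a, aR²c but no w with aR²w and cRw.
(F4): fails — 1R²0, 1R²5 but no w with 0R²w and 5Rw.
Valid on: (F2).

(F2)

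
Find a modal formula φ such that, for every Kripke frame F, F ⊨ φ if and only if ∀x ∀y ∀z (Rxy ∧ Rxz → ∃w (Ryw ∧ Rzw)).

◇□p → □◇p

The condition is convergence. The .2 schema ◇□p → □◇p defines it.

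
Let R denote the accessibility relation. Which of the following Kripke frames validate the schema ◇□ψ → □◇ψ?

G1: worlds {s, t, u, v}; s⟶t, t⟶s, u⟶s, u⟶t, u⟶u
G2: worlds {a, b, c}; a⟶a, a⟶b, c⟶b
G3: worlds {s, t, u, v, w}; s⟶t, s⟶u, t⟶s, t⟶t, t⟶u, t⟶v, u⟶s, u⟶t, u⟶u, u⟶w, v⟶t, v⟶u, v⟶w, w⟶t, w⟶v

G3

Frame correspondent (Sahlqvist): ∀x ∀y ∀z (Rxy ∧ Rxz → ∃w (Ryw ∧ Rzw)) — i.e. convergence.
G1: fails — Rut and Rus but t and s have no common successor.
G2: fails — Raa and Rab but a and b have no common successor.
G3: condition met.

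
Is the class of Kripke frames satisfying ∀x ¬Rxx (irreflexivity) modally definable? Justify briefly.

No — not modally definable

Any modally definable frame class is closed under surjective bounded morphisms.
The 3-cycle (worlds 0,1,2 with 0→1→2→0) is irreflexive, and the map sending every world to a single reflexive point • is a surjective bounded morphism (forth: every edge maps to (•,•); back: every world has a successor). So any modal formula valid on the 3-cycle is also valid on the reflexive point, which is not irreflexive.
Hence irreflexivity is not modally definable.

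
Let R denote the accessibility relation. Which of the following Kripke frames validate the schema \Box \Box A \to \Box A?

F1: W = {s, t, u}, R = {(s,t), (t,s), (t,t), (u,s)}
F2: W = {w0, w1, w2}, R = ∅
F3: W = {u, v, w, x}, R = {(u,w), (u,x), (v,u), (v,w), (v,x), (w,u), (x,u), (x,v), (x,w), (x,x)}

F2

The schema corresponds to density: \forall x \forall y (Rxy \to \exists z (Rxz \wedge Rzy)).
F1: fails — Rus but no z with Ruz and Rzs.
F2: holds.
F3: fails — Rwu but no z with Rwz and Rzu.
Valid on: F2.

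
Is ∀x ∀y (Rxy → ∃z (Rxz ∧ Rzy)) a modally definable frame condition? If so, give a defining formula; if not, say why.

The condition is density. A defining modal formula is □□q → □q.
Suppose □□q→□q is valid. Take Rxy and set V(q)={w : xR²w}. Then □□q at x, so □q at x, so q at y, i.e. ∃z(Rxz∧Rzy).

Definable; □□q → □q defines it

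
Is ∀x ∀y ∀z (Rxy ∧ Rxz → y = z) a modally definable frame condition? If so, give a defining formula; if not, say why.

Yes — defined by ◇r → □r

The condition is partial functionality. A defining modal formula is ◇r → □r.
Suppose ◇r→□r is valid. Take Rxy, Rxz and set V(r)={y}. Then ◇r at x, so □r at x, so r at z, i.e. z=y.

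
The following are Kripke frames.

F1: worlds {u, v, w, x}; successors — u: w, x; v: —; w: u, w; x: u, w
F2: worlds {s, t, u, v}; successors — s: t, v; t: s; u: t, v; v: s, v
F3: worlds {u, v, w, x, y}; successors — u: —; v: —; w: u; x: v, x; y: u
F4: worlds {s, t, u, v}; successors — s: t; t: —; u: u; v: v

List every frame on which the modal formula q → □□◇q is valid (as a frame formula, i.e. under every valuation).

This is the axiom for a generalized confluence (Geach) condition; its first-order frame correspondent is ∀x ∀z (xR²z → ∃w (x = w ∧ zRw)).
F1: fails — uR²u but no t with u=t and uRt.
F2: fails — sR²s but no w with s=w and sRw.
F3: fails — xR²v but no t with x=t and vRt.
F4: holds.
Valid on: F4.

F4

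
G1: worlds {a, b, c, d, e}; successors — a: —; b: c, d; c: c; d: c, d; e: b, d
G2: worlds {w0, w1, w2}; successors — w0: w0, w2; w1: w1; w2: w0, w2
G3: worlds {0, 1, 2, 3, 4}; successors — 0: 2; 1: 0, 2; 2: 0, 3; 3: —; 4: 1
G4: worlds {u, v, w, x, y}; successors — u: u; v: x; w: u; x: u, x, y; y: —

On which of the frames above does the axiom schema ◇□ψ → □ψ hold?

G2

This is the axiom for the Euclidean property; its first-order frame correspondent is ∀x ∀y ∀z (Rxy ∧ Rxz → Ryz).
G1: fails — Rbc and Rbd but not Rcd.
G2: holds.
G3: fails — R02 and R02 but not R22.
G4: fails — Rxu and Rxx but not Rux.
Valid on: G2.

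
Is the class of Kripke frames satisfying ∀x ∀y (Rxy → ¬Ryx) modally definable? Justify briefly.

Modal frame validity is preserved under surjective bounded morphisms.
The 3-cycle (worlds s,t,u with s→t→u→s) is asymmetric. Mapping every world to a single reflexive point • is a surjective bounded morphism, and the reflexive point is not asymmetric (R•• but asymmetry requires ¬R••).
So the class is not modally definable.

Not modally definable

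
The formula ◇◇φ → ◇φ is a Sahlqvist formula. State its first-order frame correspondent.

Transitivity

This is frame-equivalent to □φ → □□φ (substitute ¬φ for φ and contrapose).
Suppose □φ→□□φ is valid. Take Rxy, Ryz and set V(φ)={w : Rxw}. Then □φ at x, so □□φ at x, so □φ at y, so φ at z, i.e. Rxz.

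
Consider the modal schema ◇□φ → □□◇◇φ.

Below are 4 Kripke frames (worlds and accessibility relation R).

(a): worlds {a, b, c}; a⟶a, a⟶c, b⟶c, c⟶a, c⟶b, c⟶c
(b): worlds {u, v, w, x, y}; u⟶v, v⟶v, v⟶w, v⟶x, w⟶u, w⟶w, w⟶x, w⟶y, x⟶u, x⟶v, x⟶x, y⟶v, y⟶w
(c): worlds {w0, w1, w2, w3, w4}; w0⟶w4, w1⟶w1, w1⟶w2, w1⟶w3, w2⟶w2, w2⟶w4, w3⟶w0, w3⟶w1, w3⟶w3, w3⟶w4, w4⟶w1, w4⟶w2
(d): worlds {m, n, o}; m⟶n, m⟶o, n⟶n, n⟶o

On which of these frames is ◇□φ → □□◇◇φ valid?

Frame correspondent (Sahlqvist): ∀x ∀y ∀z ((xRy ∧ xR²z) → ∃w (yRw ∧ zR²w)) — i.e. a generalized confluence (Geach) condition.
(a): ✓.
(b): ✓.
(c): fails — w3Rw0, w3R²w0 but no w with w0Rw and w0R²w.
(d): fails — mRn, mR²o but no w with nRw and oR²w.
Valid on: (a), (b).

(a), (b)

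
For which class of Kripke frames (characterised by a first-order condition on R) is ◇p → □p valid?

Suppose ◇p→□p is valid. Take Rxy, Rxz and set V(p)={y}. Then ◇p at x, so □p at x, so p at z, i.e. z=y.
Conversely, on a frame with partial functionality the schema holds at every world under every valuation.
Frame condition: ∀x ∀y ∀z (Rxy ∧ Rxz → y = z).

partial functionality: ∀x ∀y ∀z (Rxy ∧ Rxz → y = z)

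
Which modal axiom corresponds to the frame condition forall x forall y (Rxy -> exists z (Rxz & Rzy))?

A defining formula is □□q → □q (the C4 axiom).
Suppose □□q→□q is valid. Take Rxy and set V(q)={w : xR²w}. Then □□q at x, so □q at x, so q at y, i.e. ∃z(Rxz∧Rzy).

□□q → □q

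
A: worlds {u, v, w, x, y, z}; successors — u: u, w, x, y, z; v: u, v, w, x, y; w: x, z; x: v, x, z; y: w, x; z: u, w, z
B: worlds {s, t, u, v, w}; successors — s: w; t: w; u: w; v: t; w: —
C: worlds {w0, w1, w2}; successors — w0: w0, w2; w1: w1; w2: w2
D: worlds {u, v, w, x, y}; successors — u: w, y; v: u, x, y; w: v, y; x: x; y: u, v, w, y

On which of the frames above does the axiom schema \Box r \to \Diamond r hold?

A, C, D

Frame correspondent (Sahlqvist): \forall x \exists y Rxy — i.e. seriality.
A: condition met.
B: fails — world w has no successor.
C: condition met.
D: condition met.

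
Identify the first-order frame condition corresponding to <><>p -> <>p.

transitivity

This schema is equivalent to the 4 axiom □p → □□p.
It corresponds to transitivity: forall x forall y forall z (Rxy & Ryz -> Rxz).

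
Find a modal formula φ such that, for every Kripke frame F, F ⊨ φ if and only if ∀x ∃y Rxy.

The condition is seriality. The D schema □r → ◇r defines it.
Suppose □r→◇r is valid. At any x set V(r)=W. Then □r at x, so ◇r at x, so x has a successor.

□r → ◇r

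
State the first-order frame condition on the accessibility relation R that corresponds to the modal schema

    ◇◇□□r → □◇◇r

∀x ∀y ∀z ((xR²y ∧ xRz) → ∃w (yR²w ∧ zR²w))

This is a Sahlqvist (Geach-type) schema ◇^2□^2r → □^1◇^2r.
First-order correspondent: ∀x ∀y ∀z ((xR²y ∧ xRz) → ∃w (yR²w ∧ zR²w)).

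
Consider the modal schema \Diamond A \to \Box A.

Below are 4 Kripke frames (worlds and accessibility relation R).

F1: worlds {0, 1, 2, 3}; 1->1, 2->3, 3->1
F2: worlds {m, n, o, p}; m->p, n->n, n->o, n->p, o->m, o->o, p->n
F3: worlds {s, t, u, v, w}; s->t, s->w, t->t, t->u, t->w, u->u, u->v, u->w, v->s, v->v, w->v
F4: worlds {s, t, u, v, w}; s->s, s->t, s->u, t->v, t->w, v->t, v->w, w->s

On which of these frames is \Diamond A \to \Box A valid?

F1

This is the axiom for partial functionality; its first-order frame correspondent is \forall x \forall y \forall z (Rxy \wedge Rxz \to y = z).
F1: condition met.
F2: fails — n sees both n and o.
F3: fails — s sees both t and w.
F4: fails — s sees both s and t.
Valid on: F1.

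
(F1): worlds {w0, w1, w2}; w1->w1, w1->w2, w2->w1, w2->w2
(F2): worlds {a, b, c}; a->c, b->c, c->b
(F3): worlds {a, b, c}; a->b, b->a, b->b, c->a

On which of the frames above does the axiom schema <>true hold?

(F2), (F3)

This is the axiom for seriality; its first-order frame correspondent is forall x exists y Rxy.
(F1): fails — world w0 has no successor.
(F2): satisfies the condition.
(F3): satisfies the condition.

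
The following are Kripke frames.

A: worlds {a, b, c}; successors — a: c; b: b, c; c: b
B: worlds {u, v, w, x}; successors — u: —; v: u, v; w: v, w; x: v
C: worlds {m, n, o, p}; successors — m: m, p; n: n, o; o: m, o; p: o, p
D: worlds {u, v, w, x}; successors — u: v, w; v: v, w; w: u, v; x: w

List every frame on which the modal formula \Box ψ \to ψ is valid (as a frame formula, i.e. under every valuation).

The schema corresponds to reflexivity: \forall x Rxx.
A: fails — world a does not see itself.
B: fails — world u does not see itself.
C: condition met.
D: fails — world u does not see itself.
Valid on: C.

C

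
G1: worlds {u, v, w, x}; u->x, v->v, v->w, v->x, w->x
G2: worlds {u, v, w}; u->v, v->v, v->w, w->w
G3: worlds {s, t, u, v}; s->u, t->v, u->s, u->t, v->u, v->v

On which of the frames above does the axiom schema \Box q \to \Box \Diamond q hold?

The schema corresponds to a generalized confluence (Geach) condition: \forall x \forall z (xRz \to \exists w (xRw \wedge zRw)).
G1: fails — uRx but no t with uRt and xRt.
G2: ✓.
G3: fails — sRu but no w with sRw and uRw.
Valid on: G2.

G2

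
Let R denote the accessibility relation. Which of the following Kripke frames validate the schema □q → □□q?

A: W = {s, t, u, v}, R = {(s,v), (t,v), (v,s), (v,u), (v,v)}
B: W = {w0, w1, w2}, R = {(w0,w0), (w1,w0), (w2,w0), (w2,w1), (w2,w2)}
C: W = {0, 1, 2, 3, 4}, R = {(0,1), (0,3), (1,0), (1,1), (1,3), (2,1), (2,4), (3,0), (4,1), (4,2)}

B

The schema corresponds to transitivity: ∀x ∀y ∀z (Rxy ∧ Ryz → Rxz).
A: fails — Rtv and Rvu but not Rtu.
B: holds.
C: fails — R01 and R10 but not R00.
Valid on: B.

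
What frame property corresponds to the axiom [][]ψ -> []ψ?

Density

This schema is the C4 axiom.
Its frame correspondent is density — forall x forall y (Rxy -> exists z (Rxz & Rzy)).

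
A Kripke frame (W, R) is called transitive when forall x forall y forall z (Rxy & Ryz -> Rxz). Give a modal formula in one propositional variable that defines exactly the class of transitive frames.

A defining formula is □p → □□p (the 4 axiom).

□p → □□p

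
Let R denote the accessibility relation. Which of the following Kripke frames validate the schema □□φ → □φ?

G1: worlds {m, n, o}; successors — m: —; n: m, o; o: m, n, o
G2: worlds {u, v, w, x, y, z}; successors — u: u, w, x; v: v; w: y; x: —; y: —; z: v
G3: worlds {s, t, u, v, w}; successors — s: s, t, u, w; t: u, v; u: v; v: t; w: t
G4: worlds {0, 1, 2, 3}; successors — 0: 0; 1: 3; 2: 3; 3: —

The schema corresponds to density: ∀x ∀y (Rxy → ∃z (Rxz ∧ Rzy)).
G1: holds.
G2: fails — Rwy but no t with Rwt and Rty.
G3: fails — Ruv but no z with Ruz and Rzv.
G4: fails — R23 but no z with R2z and Rz3.

G1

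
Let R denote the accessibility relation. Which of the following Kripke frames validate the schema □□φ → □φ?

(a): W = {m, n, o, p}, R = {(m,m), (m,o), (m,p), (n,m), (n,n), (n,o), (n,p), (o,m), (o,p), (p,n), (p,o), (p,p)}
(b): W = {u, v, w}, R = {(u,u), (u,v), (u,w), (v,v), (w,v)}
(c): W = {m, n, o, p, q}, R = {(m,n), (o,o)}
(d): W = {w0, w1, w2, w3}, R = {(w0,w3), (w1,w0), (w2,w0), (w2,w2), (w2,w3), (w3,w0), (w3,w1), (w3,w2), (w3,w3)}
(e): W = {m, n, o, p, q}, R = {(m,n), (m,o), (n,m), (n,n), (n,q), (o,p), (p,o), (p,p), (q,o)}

Frame correspondent (Sahlqvist): ∀x ∀y (Rxy → ∃z (Rxz ∧ Rzy)) — i.e. density.
(a): satisfies the condition.
(b): satisfies the condition.
(c): fails — Rmn but no z with Rmz and Rzn.
(d): fails — Rw1w0 but no z with Rw1z and Rzw0.
(e): fails — Rmo but no z with Rmz and Rzo.
Valid on: (a), (b).

(a), (b)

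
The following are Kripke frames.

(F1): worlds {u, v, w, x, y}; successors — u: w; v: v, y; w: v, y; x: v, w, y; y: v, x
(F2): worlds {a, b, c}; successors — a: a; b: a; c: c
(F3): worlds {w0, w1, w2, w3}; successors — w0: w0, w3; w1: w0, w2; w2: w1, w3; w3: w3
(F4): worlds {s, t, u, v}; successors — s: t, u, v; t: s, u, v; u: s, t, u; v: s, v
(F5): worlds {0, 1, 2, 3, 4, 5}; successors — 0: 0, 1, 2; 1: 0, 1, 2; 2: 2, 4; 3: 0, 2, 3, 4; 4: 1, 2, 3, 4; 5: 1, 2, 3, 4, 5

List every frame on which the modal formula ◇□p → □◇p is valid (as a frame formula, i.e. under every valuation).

(F1), (F2), (F4), (F5)

The schema corresponds to convergence: ∀x ∀y ∀z (Rxy ∧ Rxz → ∃w (Ryw ∧ Rzw)).
(F1): condition met.
(F2): condition met.
(F3): fails — Rw2w1 and Rw2w3 but w1 and w3 have no common successor.
(F4): condition met.
(F5): condition met.
Valid on: (F1), (F2), (F4), (F5).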